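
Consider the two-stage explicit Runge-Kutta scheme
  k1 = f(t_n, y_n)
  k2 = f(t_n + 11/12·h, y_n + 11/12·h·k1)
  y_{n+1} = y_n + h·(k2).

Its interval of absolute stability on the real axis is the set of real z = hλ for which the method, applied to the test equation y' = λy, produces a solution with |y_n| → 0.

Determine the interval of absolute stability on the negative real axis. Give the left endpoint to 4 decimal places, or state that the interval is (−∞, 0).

z∈(-1.0909,0).

With y'=λy (z=hλ):
  k1=λy_n ⇒ h·k1=z·y_n;  k2=λ(1+11/12z)y_n ⇒ h·k2=z(1+11/12z)y_n
  y_{n+1}/y_n = 1 + z(1+11/12z) = 1 + z + 11/12z²
  so R(z) = 1 + z + 11/12z².

Need |R(x)|<1, x<0.
x=-1.36: |R|=1.3355
R=1: x+11/12x²=0 ⇒ x=−12/11=-1.0909; min R=1−1/(4·11/12)=0.7273>−1
Confirm numerically:
  x=-0.948: |R|=0.87581 <1
  x=-0.881: |R|=0.83048 <1
  x=-0.734: |R|=0.75986 <1
  x=-0.469: |R|=0.73263 <1
  x=-1.609: |R|=1.76414 >1
  x=-1.550: |R|=1.65229 >1
  x=-1.368: |R|=1.34747 >1
Interval (-1.0909, 0).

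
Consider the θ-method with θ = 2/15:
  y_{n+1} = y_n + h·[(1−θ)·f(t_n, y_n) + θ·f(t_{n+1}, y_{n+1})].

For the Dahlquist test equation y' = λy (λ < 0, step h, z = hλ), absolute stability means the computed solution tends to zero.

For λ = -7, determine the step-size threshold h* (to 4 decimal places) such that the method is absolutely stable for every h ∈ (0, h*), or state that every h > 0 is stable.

Test eqn y'=λy, z=hλ:
  y_{n+1} = y_n + z·[13/15·y_n + 2/15·y_{n+1}] ⇒ (1 − 2/15z)y_{n+1} = (1 + 13/15z)y_n
  ⇒ R(z) = (1 + 13/15z)/(1 − 2/15z).

Solve |R(x)|<1 on ℝ⁻.
x=-1.62: |R|=0.3322
R=−1: 1+13/15x = −1+2/15x ⇒ -11/15x=2 ⇒ x=2/(-11/15)=-2.7273
Confirm numerically:
  x=-1.537: |R|=0.27559 <1
  x=-1.434: |R|=0.20383 <1
  x=-1.272: |R|=0.08755 <1
  x=-3.260: |R|=1.27230 >1
  x=-3.191: |R|=1.23857 >1
Interval (-2.7273, 0).

(-2.7273,0); λ=-7 ⇒ h* = (30/11)/7 = 0.3896.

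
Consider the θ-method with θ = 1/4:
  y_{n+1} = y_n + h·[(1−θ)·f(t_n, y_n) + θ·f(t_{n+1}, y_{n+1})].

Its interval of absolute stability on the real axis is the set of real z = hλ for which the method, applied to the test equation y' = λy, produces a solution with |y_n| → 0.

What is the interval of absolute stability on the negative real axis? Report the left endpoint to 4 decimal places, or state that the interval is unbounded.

With y'=λy (z=hλ):
  y_{n+1} = y_n + z·[3/4·y_n + 1/4·y_{n+1}] ⇒ (1 − 1/4z)y_{n+1} = (1 + 3/4z)y_n
  Hence R(z) = (1 + 3/4z)/(1 − 1/4z).

Solve |R(x)|<1 on ℝ⁻.
x=-0.72: |R|=0.3898
R=−1: 1+3/4x = −1+1/4x ⇒ -1/2x=2 ⇒ x=2/(-1/2)=-4.0000
Confirm numerically:
  x=-3.546: |R|=0.87967 <1
  x=-3.212: |R|=0.78148 <1
  x=-1.787: |R|=0.23518 <1
  x=-1.775: |R|=0.22944 <1
  x=-4.333: |R|=1.07992 >1
  x=-4.319: |R|=1.07669 >1
Stable set (-4.0000, 0).

(-4.0000, 0).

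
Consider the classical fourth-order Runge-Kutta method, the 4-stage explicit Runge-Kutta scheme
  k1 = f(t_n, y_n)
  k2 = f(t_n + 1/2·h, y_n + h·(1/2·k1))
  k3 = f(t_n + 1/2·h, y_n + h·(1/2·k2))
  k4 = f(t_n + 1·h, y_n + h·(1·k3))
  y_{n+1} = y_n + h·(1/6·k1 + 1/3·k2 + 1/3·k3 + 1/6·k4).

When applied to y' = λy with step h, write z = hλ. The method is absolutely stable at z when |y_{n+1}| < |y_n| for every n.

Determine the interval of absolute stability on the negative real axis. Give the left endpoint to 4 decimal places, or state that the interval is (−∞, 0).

Set f=λy, z=hλ:
  order 4, 4-stage ⇒ R(z)=1+z+z^2/2+z^3/6+z^4/24
  (e.g. R(-1.58)=0.27048, |R|=0.27048)

Solve |R(x)|<1 on ℝ⁻.
x=-1.58: |R|=0.2705
|R(-2.88)|=1.1524 |R(-2.7)|=0.8788 |R(-1.25)|=0.3075
Bisect:
  x_lo=-3.5937 |R|=3.0779  x_hi=-0.2008 |R|=0.8181
  mid=-1.89724 |R|=0.30418 →hi
  mid=-2.74546 |R|=0.94159 →hi
  mid=-3.16957 |R|=1.75175 →lo
  mid=-2.95752 |R|=1.29227 →lo
  mid=-2.85149 |R|=1.10448 →lo
  mid=-2.79848 |R|=1.02006 →lo
  mid=-2.77197 |R|=0.98010 →hi
  mid=-2.78522 |R|=0.99989 →hi
  mid=-2.79185 |R|=1.00993 →lo
  ...
  [-2.78543,-2.78522] ⇒ x*=-2.7853
Stable set (-2.7853, 0).

z∈(-2.7853,0).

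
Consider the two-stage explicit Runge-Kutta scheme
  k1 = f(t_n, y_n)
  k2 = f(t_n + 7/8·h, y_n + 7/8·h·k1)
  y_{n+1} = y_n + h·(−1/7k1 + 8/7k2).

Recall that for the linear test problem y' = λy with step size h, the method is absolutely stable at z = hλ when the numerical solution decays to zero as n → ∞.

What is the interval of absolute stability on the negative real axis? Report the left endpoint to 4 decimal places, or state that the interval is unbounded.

(-1.0000, 0).

Test eqn y'=λy, z=hλ:
  k1=λy_n ⇒ h·k1=z·y_n;  k2=λ(1+7/8z)y_n ⇒ h·k2=z(1+7/8z)y_n
  y_{n+1}/y_n = 1 − 1/7z + 8/7z(1+7/8z) = 1 + z + z²
  so R(z) = 1 + z + z².

Boundary: |R(x)|=1, x<0.
x=-1.63: |R|=2.0269
R=1: x+1x²=0 ⇒ x=−1=-1.0000; min R=1−1/(4·1)=0.7500>−1
Confirm numerically:
  x=-0.824: |R|=0.85498 <1
  x=-0.546: |R|=0.75212 <1
  x=-0.484: |R|=0.75026 <1
  x=-1.512: |R|=1.77414 >1
  x=-1.259: |R|=1.32608 >1
Stable set (-1.0000, 0).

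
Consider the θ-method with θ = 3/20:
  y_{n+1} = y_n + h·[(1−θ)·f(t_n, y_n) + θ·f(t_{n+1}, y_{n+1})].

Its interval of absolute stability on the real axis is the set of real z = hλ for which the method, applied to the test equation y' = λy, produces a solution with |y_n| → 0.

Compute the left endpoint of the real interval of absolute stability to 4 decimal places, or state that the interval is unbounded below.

z* = -2.8571.

With y'=λy (z=hλ):
  y_{n+1} = y_n + z·[17/20·y_n + 3/20·y_{n+1}] ⇒ (1 − 3/20z)y_{n+1} = (1 + 17/20z)y_n
  R(z) = (1 + 17/20z)/(1 − 3/20z).

Boundary: |R(x)|=1, x<0.
x=-1.23: |R|=0.0384
R=−1: 1+17/20x = −1+3/20x ⇒ -7/10x=2 ⇒ x=2/(-7/10)=-2.8571
Confirm numerically:
  x=-2.564: |R|=0.85180 <1
  x=-2.095: |R|=0.59407 <1
  x=-1.581: |R|=0.27794 <1
  x=-3.368: |R|=1.23758 >1
  x=-2.934: |R|=1.03736 >1
So |R|<1 on (-2.8571, 0).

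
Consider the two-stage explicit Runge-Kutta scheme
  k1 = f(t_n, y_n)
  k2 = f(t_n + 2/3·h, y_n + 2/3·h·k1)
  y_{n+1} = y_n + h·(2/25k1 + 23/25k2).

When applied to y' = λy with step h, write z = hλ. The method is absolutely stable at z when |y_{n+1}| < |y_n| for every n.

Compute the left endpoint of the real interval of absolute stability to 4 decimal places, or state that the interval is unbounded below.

Set f=λy, z=hλ:
  k1=λy_n ⇒ h·k1=z·y_n;  k2=λ(1+2/3z)y_n ⇒ h·k2=z(1+2/3z)y_n
  y_{n+1}/y_n = 1 + 2/25z + 23/25z(1+2/3z) = 1 + z + 46/75z²
  Hence R(z) = 1 + z + 46/75z².

Boundary: |R(x)|=1, x<0.
x=-0.4: |R|=0.6981
R=1: x+46/75x²=0 ⇒ x=−75/46=-1.6304; min R=1−1/(4·46/75)=0.5924>−1
Confirm numerically:
  x=-1.426: |R|=0.82120 <1
  x=-1.263: |R|=0.71537 <1
  x=-1.105: |R|=0.64390 <1
  x=-2.113: |R|=1.62539 >1
  x=-2.021: |R|=1.48412 >1
  x=-1.894: |R|=1.30617 >1
So |R|<1 on (-1.6304, 0).

z* = -1.6304.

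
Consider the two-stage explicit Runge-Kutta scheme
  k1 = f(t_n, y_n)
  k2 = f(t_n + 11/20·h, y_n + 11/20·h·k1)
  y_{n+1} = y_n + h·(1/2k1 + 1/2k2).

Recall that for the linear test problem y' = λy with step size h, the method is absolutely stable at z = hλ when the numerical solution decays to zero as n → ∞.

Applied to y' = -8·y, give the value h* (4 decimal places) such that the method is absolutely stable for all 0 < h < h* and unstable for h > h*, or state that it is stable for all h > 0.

Test eqn y'=λy, z=hλ:
  k1=λy_n ⇒ h·k1=z·y_n;  k2=λ(1+11/20z)y_n ⇒ h·k2=z(1+11/20z)y_n
  y_{n+1}/y_n = 1 + 1/2z + 1/2z(1+11/20z) = 1 + z + 11/40z²
  ⇒ R(z) = 1 + z + 11/40z².

Find x<0 with |R(x)|<1.
x=-0.5: |R|=0.5687
R=1: x+11/40x²=0 ⇒ x=−40/11=-3.6364; min R=1−1/(4·11/40)=0.0909>−1
Confirm numerically:
  x=-3.385: |R|=0.76601 <1
  x=-3.331: |R|=0.72028 <1
  x=-3.109: |R|=0.54912 <1
  x=-2.430: |R|=0.19385 <1
  x=-4.153: |R|=1.59004 >1
  x=-4.057: |R|=1.46929 >1
  x=-3.741: |R|=1.10765 >1
Stable set (-3.6364, 0).

(-3.6364,0); λ=-8 ⇒ h* = (40/11)/8 = 0.4545.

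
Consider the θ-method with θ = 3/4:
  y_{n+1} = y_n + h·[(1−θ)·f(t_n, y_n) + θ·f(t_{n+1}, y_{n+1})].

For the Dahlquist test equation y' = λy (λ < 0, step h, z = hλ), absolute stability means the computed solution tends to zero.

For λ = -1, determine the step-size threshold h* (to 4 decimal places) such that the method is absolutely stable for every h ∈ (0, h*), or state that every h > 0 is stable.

With y'=λy (z=hλ):
  y_{n+1} = y_n + z·[1/4·y_n + 3/4·y_{n+1}] ⇒ (1 − 3/4z)y_{n+1} = (1 + 1/4z)y_n
  ⇒ R(z) = (1 + 1/4z)/(1 − 3/4z).

Boundary: |R(x)|=1, x<0.
x=-1.17: |R|=0.3768
x=-2: |R|=0.2000
x=-10: |R|=0.1765
x=-100: |R|=0.3158
θ=3/4≥1/2 ⇒ |1+1/4x|<|1−3/4x| ∀x<0 ⇒ unbounded interval.

unbounded; (−∞, 0). Any h>0 works for λ=-1.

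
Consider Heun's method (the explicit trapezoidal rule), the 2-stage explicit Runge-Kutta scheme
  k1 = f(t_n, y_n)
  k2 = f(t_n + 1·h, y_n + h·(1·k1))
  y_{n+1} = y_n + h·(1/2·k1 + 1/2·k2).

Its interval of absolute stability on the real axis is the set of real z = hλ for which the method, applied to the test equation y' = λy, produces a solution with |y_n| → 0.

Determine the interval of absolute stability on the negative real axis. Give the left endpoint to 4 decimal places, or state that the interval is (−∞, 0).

Test eqn y'=λy, z=hλ:
  order 2, 2-stage ⇒ R(z)=1+z+z^2/2
  (e.g. R(-1.16)=0.51280, |R|=0.51280)

Need |R(x)|<1, x<0.
x=-1.16: |R|=0.5128
|R(-1.9)|=0.9050 |R(-1.71)|=0.7520 |R(-1.05)|=0.5012
Bisect:
  x_lo=-2.8199 |R|=2.1560  x_hi=-0.0556 |R|=0.9459
  mid=-1.43777 |R|=0.59582 →hi
  mid=-2.12883 |R|=1.13713 →lo
  mid=-1.78330 |R|=0.80678 →hi
  mid=-1.95607 |R|=0.95703 →hi
  mid=-2.04245 |R|=1.04335 →lo
  mid=-1.99926 |R|=0.99926 →hi
  mid=-2.02085 |R|=1.02107 →lo
  mid=-2.01005 |R|=1.01011 →lo
  ...
  [-2.00010,-1.99993] ⇒ x*=-2.0000
Stable set (-2.0000, 0).

(-2.0000, 0).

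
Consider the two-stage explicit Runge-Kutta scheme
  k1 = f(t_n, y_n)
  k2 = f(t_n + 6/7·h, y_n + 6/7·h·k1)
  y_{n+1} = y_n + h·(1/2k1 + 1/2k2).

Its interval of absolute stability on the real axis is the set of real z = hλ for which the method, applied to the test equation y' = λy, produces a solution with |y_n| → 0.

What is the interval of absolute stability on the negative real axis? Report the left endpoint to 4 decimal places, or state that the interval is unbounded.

With y'=λy (z=hλ):
  k1=λy_n ⇒ h·k1=z·y_n;  k2=λ(1+6/7z)y_n ⇒ h·k2=z(1+6/7z)y_n
  y_{n+1}/y_n = 1 + 1/2z + 1/2z(1+6/7z) = 1 + z + 3/7z²
  R(z) = 1 + z + 3/7z².

Boundary: |R(x)|=1, x<0.
x=-0.33: |R|=0.7167
R=1: x+3/7x²=0 ⇒ x=−7/3=-2.3333; min R=1−1/(4·3/7)=0.4167>−1
Confirm numerically:
  x=-2.301: |R|=0.96811 <1
  x=-1.678: |R|=0.52872 <1
  x=-1.389: |R|=0.43785 <1
  x=-1.312: |R|=0.42572 <1
  x=-2.856: |R|=1.63974 >1
  x=-2.374: |R|=1.04138 >1
Interval (-2.3333, 0).

z∈(-2.3333,0).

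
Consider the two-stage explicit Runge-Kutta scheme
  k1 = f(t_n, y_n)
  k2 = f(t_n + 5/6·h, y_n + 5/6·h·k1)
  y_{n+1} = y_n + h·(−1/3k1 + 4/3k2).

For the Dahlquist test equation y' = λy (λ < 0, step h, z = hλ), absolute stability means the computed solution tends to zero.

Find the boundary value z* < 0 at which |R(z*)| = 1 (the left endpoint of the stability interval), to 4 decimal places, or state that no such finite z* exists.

left endpoint -0.9000.

Set f=λy, z=hλ:
  k1=λy_n ⇒ h·k1=z·y_n;  k2=λ(1+5/6z)y_n ⇒ h·k2=z(1+5/6z)y_n
  y_{n+1}/y_n = 1 − 1/3z + 4/3z(1+5/6z) = 1 + z + 10/9z²
  Hence R(z) = 1 + z + 10/9z².

Boundary: |R(x)|=1, x<0.
x=-0.68: |R|=0.8338
R=1: x+10/9x²=0 ⇒ x=−9/10=-0.9000; min R=1−1/(4·10/9)=0.7750>−1
Confirm numerically:
  x=-0.877: |R|=0.97759 <1
  x=-0.675: |R|=0.83125 <1
  x=-0.581: |R|=0.79407 <1
  x=-0.453: |R|=0.77501 <1
  x=-1.460: |R|=1.90844 >1
  x=-1.342: |R|=1.65907 >1
  x=-0.952: |R|=1.05500 >1
Stable set (-0.9000, 0).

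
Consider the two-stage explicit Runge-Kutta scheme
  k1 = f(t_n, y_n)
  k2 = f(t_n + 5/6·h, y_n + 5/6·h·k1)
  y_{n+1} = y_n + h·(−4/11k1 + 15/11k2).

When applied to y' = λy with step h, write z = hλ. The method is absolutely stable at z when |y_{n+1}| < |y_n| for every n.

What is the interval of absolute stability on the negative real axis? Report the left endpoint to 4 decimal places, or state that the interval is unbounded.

z∈(-0.8800,0).

Test eqn y'=λy, z=hλ:
  k1=λy_n ⇒ h·k1=z·y_n;  k2=λ(1+5/6z)y_n ⇒ h·k2=z(1+5/6z)y_n
  y_{n+1}/y_n = 1 − 4/11z + 15/11z(1+5/6z) = 1 + z + 25/22z²
  so R(z) = 1 + z + 25/22z².

Solve |R(x)|<1 on ℝ⁻.
x=-0.34: |R|=0.7914
R=1: x+25/22x²=0 ⇒ x=−22/25=-0.8800; min R=1−1/(4·25/22)=0.7800>−1
Confirm numerically:
  x=-0.844: |R|=0.96547 <1
  x=-0.725: |R|=0.87230 <1
  x=-0.723: |R|=0.87101 <1
  x=-0.632: |R|=0.82189 <1
  x=-1.170: |R|=1.38557 >1
  x=-0.930: |R|=1.05284 >1
  x=-0.901: |R|=1.02150 >1
So |R|<1 on (-0.8800, 0).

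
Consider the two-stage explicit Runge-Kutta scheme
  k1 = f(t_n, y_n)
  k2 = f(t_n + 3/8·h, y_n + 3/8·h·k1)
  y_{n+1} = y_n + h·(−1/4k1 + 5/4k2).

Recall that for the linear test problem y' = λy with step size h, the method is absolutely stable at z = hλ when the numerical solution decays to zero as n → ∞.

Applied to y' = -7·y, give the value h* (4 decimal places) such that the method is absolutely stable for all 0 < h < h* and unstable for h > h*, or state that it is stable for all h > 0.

(-2.1333,0); λ=-7 ⇒ h* = (32/15)/7 = 0.3048.

With y'=λy (z=hλ):
  k1=λy_n ⇒ h·k1=z·y_n;  k2=λ(1+3/8z)y_n ⇒ h·k2=z(1+3/8z)y_n
  y_{n+1}/y_n = 1 − 1/4z + 5/4z(1+3/8z) = 1 + z + 15/32z²
  so R(z) = 1 + z + 15/32z².

Need |R(x)|<1, x<0.
x=-0.76: |R|=0.5108
R=1: x+15/32x²=0 ⇒ x=−32/15=-2.1333; min R=1−1/(4·15/32)=0.4667>−1
Confirm numerically:
  x=-2.074: |R|=0.94232 <1
  x=-1.557: |R|=0.57937 <1
  x=-1.394: |R|=0.51689 <1
  x=-2.529: |R|=1.46905 >1
  x=-2.481: |R|=1.40433 >1
Stable set (-2.1333, 0).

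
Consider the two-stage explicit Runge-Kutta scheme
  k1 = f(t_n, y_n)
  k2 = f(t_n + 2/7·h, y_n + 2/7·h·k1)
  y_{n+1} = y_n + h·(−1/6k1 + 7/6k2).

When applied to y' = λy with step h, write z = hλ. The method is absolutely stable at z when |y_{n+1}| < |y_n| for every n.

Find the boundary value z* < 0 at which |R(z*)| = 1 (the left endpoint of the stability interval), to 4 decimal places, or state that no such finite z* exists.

z* = -3.0000.

On y'=λy, z=hλ:
  k1=λy_n ⇒ h·k1=z·y_n;  k2=λ(1+2/7z)y_n ⇒ h·k2=z(1+2/7z)y_n
  y_{n+1}/y_n = 1 − 1/6z + 7/6z(1+2/7z) = 1 + z + 1/3z²
  so R(z) = 1 + z + 1/3z².

Solve |R(x)|<1 on ℝ⁻.
x=-1.62: |R|=0.2548
R=1: x+1/3x²=0 ⇒ x=−3=-3.0000; min R=1−1/(4·1/3)=0.2500>−1
Confirm numerically:
  x=-2.954: |R|=0.95471 <1
  x=-2.304: |R|=0.46547 <1
  x=-1.321: |R|=0.26068 <1
  x=-1.258: |R|=0.26952 <1
  x=-3.591: |R|=1.70743 >1
  x=-3.130: |R|=1.13563 >1
  x=-3.092: |R|=1.09482 >1
Stable set (-3.0000, 0).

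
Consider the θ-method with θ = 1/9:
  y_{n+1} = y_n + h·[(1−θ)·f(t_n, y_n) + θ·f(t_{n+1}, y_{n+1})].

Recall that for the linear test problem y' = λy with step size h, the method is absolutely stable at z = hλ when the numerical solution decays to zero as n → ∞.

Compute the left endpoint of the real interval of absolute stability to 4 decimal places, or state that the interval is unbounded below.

left endpoint -2.5714.

Test eqn y'=λy, z=hλ:
  y_{n+1} = y_n + z·[8/9·y_n + 1/9·y_{n+1}] ⇒ (1 − 1/9z)y_{n+1} = (1 + 8/9z)y_n
  ⇒ R(z) = (1 + 8/9z)/(1 − 1/9z).

Solve |R(x)|<1 on ℝ⁻.
x=-0.77: |R|=0.2907
R=−1: 1+8/9x = −1+1/9x ⇒ -7/9x=2 ⇒ x=2/(-7/9)=-2.5714
Confirm numerically:
  x=-1.921: |R|=0.58310 <1
  x=-1.172: |R|=0.03696 <1
  x=-1.110: |R|=0.01187 <1
  x=-2.935: |R|=1.21324 >1
  x=-2.685: |R|=1.06804 >1
Interval (-2.5714, 0).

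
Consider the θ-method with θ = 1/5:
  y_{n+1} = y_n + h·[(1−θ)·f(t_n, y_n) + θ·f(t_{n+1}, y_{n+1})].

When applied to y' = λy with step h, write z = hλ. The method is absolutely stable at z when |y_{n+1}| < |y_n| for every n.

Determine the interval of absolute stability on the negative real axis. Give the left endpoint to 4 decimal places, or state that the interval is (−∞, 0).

On y'=λy, z=hλ:
  y_{n+1} = y_n + z·[4/5·y_n + 1/5·y_{n+1}] ⇒ (1 − 1/5z)y_{n+1} = (1 + 4/5z)y_n
  ⇒ R(z) = (1 + 4/5z)/(1 − 1/5z).

Need |R(x)|<1, x<0.
x=-0.99: |R|=0.1736
R=−1: 1+4/5x = −1+1/5x ⇒ -3/5x=2 ⇒ x=2/(-3/5)=-3.3333
Confirm numerically:
  x=-3.041: |R|=0.89093 <1
  x=-3.011: |R|=0.87929 <1
  x=-2.781: |R|=0.78705 <1
  x=-2.591: |R|=0.70663 <1
  x=-3.541: |R|=1.07294 >1
  x=-3.528: |R|=1.06848 >1
Stable set (-3.3333, 0).

z∈(-3.3333,0).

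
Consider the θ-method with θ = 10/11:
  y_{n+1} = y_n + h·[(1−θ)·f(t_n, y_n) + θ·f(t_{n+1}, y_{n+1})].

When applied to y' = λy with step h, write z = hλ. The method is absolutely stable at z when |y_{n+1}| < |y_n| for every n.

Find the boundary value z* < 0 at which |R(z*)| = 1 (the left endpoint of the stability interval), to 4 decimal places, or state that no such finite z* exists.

(−∞, 0) — no finite endpoint.

On y'=λy, z=hλ:
  y_{n+1} = y_n + z·[1/11·y_n + 10/11·y_{n+1}] ⇒ (1 − 10/11z)y_{n+1} = (1 + 1/11z)y_n
  Hence R(z) = (1 + 1/11z)/(1 − 10/11z).

Find x<0 with |R(x)|<1.
x=-1.25: |R|=0.4149
x=-2: |R|=0.2903
x=-10: |R|=0.0090
x=-100: |R|=0.0880
θ=10/11≥1/2 ⇒ |1+1/11x|<|1−10/11x| ∀x<0 ⇒ stable on all of ℝ⁻.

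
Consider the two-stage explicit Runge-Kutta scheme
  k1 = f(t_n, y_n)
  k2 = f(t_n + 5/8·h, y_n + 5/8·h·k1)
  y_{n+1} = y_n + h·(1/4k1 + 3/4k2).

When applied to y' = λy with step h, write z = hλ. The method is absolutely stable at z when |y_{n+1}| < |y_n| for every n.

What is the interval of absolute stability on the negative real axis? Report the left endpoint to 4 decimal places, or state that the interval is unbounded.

Test eqn y'=λy, z=hλ:
  k1=λy_n ⇒ h·k1=z·y_n;  k2=λ(1+5/8z)y_n ⇒ h·k2=z(1+5/8z)y_n
  y_{n+1}/y_n = 1 + 1/4z + 3/4z(1+5/8z) = 1 + z + 15/32z²
  ⇒ R(z) = 1 + z + 15/32z².

Need |R(x)|<1, x<0.
x=-0.93: |R|=0.4754
R=1: x+15/32x²=0 ⇒ x=−32/15=-2.1333; min R=1−1/(4·15/32)=0.4667>−1
Confirm numerically:
  x=-1.968: |R|=0.84748 <1
  x=-1.422: |R|=0.52585 <1
  x=-1.310: |R|=0.49442 <1
  x=-1.018: |R|=0.46778 <1
  x=-2.682: |R|=1.68978 >1
  x=-2.582: |R|=1.54303 >1
  x=-2.176: |R|=1.04352 >1
Stable set (-2.1333, 0).

z∈(-2.1333,0).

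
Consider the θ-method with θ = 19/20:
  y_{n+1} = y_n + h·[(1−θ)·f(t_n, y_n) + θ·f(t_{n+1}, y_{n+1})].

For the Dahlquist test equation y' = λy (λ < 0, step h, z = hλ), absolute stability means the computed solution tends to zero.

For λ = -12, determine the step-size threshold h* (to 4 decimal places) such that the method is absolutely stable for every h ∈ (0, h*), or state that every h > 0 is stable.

unbounded; (−∞, 0). Any h>0 works for λ=-12.

Set f=λy, z=hλ:
  y_{n+1} = y_n + z·[1/20·y_n + 19/20·y_{n+1}] ⇒ (1 − 19/20z)y_{n+1} = (1 + 1/20z)y_n
  so R(z) = (1 + 1/20z)/(1 − 19/20z).

Boundary: |R(x)|=1, x<0.
x=-0.33: |R|=0.7488
x=-2: |R|=0.3103
x=-10: |R|=0.0476
x=-100: |R|=0.0417
θ=19/20≥1/2 ⇒ |1+1/20x|<|1−19/20x| ∀x<0 ⇒ unbounded interval.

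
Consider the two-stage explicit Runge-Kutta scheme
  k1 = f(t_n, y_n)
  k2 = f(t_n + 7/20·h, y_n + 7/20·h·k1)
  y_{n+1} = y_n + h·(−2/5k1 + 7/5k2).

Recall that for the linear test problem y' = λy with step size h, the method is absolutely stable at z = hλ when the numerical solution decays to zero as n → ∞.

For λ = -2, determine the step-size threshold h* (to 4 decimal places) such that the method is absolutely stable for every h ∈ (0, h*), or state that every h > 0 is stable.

On y'=λy, z=hλ:
  k1=λy_n ⇒ h·k1=z·y_n;  k2=λ(1+7/20z)y_n ⇒ h·k2=z(1+7/20z)y_n
  y_{n+1}/y_n = 1 − 2/5z + 7/5z(1+7/20z) = 1 + z + 49/100z²
  so R(z) = 1 + z + 49/100z².

Find x<0 with |R(x)|<1.
x=-0.94: |R|=0.4930
R=1: x+49/100x²=0 ⇒ x=−100/49=-2.0408; min R=1−1/(4·49/100)=0.4898>−1
Confirm numerically:
  x=-1.780: |R|=0.77252 <1
  x=-1.064: |R|=0.49073 <1
  x=-0.885: |R|=0.49878 <1
  x=-2.629: |R|=1.75770 >1
  x=-2.611: |R|=1.72949 >1
Stable set (-2.0408, 0).

(-2.0408,0); λ=-2 ⇒ h* = (100/49)/2 = 1.0204.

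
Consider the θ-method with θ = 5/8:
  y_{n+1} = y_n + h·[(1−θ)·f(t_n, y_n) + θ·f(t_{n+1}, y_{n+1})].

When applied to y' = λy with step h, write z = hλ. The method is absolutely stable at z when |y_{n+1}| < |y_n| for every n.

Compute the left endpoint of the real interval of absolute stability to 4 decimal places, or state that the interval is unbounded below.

On y'=λy, z=hλ:
  y_{n+1} = y_n + z·[3/8·y_n + 5/8·y_{n+1}] ⇒ (1 − 5/8z)y_{n+1} = (1 + 3/8z)y_n
  R(z) = (1 + 3/8z)/(1 − 5/8z).

Boundary: |R(x)|=1, x<0.
x=-1.67: |R|=0.1829
x=-2: |R|=0.1111
x=-10: |R|=0.3793
x=-100: |R|=0.5748
θ=5/8≥1/2 ⇒ |1+3/8x|<|1−5/8x| ∀x<0 ⇒ interval (−∞,0).

interval (−∞, 0).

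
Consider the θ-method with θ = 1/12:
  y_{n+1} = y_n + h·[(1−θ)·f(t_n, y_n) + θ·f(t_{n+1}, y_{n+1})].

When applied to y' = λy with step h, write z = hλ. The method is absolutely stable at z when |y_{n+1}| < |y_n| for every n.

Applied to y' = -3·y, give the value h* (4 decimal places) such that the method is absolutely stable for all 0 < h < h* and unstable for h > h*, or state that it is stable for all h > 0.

Set f=λy, z=hλ:
  y_{n+1} = y_n + z·[11/12·y_n + 1/12·y_{n+1}] ⇒ (1 − 1/12z)y_{n+1} = (1 + 11/12z)y_n
  Hence R(z) = (1 + 11/12z)/(1 − 1/12z).

Solve |R(x)|<1 on ℝ⁻.
x=-1.32: |R|=0.1892
R=−1: 1+11/12x = −1+1/12x ⇒ -5/6x=2 ⇒ x=2/(-5/6)=-2.4000
Confirm numerically:
  x=-2.310: |R|=0.93711 <1
  x=-1.881: |R|=0.62611 <1
  x=-1.279: |R|=0.15581 <1
  x=-2.739: |R|=1.23000 >1
  x=-2.495: |R|=1.06554 >1
  x=-2.481: |R|=1.05594 >1
So |R|<1 on (-2.4000, 0).

(-2.4000,0); λ=-3 ⇒ h* = (12/5)/3 = 0.8000.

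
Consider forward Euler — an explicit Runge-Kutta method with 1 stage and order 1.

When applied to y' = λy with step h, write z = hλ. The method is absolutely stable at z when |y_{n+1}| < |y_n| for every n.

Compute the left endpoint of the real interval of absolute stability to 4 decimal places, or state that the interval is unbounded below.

left endpoint -2.0000.

With y'=λy (z=hλ):
  order 1, 1-stage ⇒ R(z)=1+z
  (e.g. R(-1.34)=-0.34000, |R|=0.34000)

Solve |R(x)|<1 on ℝ⁻.
x=-1.34: |R|=0.3400
|R(-2.23)|=1.2300 |R(-2.19)|=1.1900 |R(-1.34)|=0.3400
Bisect:
  x_lo=-2.7414 |R|=1.7414  x_hi=-0.1063 |R|=0.8937
  mid=-1.42384 |R|=0.42384 →hi
  mid=-2.08264 |R|=1.08264 →lo
  mid=-1.75324 |R|=0.75324 →hi
  mid=-1.91794 |R|=0.91794 →hi
  mid=-2.00029 |R|=1.00029 →lo
  mid=-1.95911 |R|=0.95911 →hi
  mid=-1.97970 |R|=0.97970 →hi
  ...
  [-2.00013,-1.99997] ⇒ x*=-2.0000
So |R|<1 on (-2.0000, 0).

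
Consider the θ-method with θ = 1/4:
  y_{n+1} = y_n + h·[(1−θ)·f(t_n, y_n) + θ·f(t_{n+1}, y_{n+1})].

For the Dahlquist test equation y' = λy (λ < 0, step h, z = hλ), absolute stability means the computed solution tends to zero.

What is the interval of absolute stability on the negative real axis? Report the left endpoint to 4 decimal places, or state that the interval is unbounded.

Set f=λy, z=hλ:
  y_{n+1} = y_n + z·[3/4·y_n + 1/4·y_{n+1}] ⇒ (1 − 1/4z)y_{n+1} = (1 + 3/4z)y_n
  so R(z) = (1 + 3/4z)/(1 − 1/4z).

Find x<0 with |R(x)|<1.
x=-0.38: |R|=0.6530
R=−1: 1+3/4x = −1+1/4x ⇒ -1/2x=2 ⇒ x=2/(-1/2)=-4.0000
Confirm numerically:
  x=-3.723: |R|=0.92827 <1
  x=-3.045: |R|=0.72889 <1
  x=-2.958: |R|=0.70049 <1
  x=-4.585: |R|=1.13628 >1
  x=-4.575: |R|=1.13411 >1
  x=-4.435: |R|=1.10314 >1
Interval (-4.0000, 0).

z∈(-4.0000,0).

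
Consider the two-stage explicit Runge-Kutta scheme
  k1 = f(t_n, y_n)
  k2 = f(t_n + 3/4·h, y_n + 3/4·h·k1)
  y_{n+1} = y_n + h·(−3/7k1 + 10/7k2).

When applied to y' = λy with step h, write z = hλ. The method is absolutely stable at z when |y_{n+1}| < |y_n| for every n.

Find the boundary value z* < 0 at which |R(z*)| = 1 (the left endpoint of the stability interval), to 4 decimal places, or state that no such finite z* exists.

left endpoint -0.9333.

Set f=λy, z=hλ:
  k1=λy_n ⇒ h·k1=z·y_n;  k2=λ(1+3/4z)y_n ⇒ h·k2=z(1+3/4z)y_n
  y_{n+1}/y_n = 1 − 3/7z + 10/7z(1+3/4z) = 1 + z + 15/14z²
  R(z) = 1 + z + 15/14z².

Find x<0 with |R(x)|<1.
x=-1.41: |R|=1.7201
R=1: x+15/14x²=0 ⇒ x=−14/15=-0.9333; min R=1−1/(4·15/14)=0.7667>−1
Confirm numerically:
  x=-0.775: |R|=0.86853 <1
  x=-0.654: |R|=0.80427 <1
  x=-0.641: |R|=0.79923 <1
  x=-0.408: |R|=0.77035 <1
  x=-1.483: |R|=1.87338 >1
  x=-1.387: |R|=1.67418 >1
Interval (-0.9333, 0).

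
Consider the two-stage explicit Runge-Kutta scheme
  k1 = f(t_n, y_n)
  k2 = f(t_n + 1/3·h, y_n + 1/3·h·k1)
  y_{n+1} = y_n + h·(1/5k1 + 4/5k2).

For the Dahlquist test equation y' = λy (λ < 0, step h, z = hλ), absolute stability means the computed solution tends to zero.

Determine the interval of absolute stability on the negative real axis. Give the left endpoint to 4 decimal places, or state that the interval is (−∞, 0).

With y'=λy (z=hλ):
  k1=λy_n ⇒ h·k1=z·y_n;  k2=λ(1+1/3z)y_n ⇒ h·k2=z(1+1/3z)y_n
  y_{n+1}/y_n = 1 + 1/5z + 4/5z(1+1/3z) = 1 + z + 4/15z²
  ⇒ R(z) = 1 + z + 4/15z².

Need |R(x)|<1, x<0.
x=-1.18: |R|=0.1913
R=1: x+4/15x²=0 ⇒ x=−15/4=-3.7500; min R=1−1/(4·4/15)=0.0625>−1
Confirm numerically:
  x=-2.869: |R|=0.32598 <1
  x=-2.029: |R|=0.06882 <1
  x=-1.635: |R|=0.07786 <1
  x=-4.046: |R|=1.31936 >1
  x=-3.931: |R|=1.18974 >1
Stable set (-3.7500, 0).

(-3.7500, 0).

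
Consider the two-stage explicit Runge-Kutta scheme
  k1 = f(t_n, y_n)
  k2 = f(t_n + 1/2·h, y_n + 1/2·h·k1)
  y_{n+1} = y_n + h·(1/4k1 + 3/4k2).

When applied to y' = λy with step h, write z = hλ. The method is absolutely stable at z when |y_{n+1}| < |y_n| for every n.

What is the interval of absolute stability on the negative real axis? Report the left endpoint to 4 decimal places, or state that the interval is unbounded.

Test eqn y'=λy, z=hλ:
  k1=λy_n ⇒ h·k1=z·y_n;  k2=λ(1+1/2z)y_n ⇒ h·k2=z(1+1/2z)y_n
  y_{n+1}/y_n = 1 + 1/4z + 3/4z(1+1/2z) = 1 + z + 3/8z²
  ⇒ R(z) = 1 + z + 3/8z².

Need |R(x)|<1, x<0.
x=-1.46: |R|=0.3394
R=1: x+3/8x²=0 ⇒ x=−8/3=-2.6667; min R=1−1/(4·3/8)=0.3333>−1
Confirm numerically:
  x=-2.060: |R|=0.53135 <1
  x=-1.790: |R|=0.41154 <1
  x=-1.547: |R|=0.35045 <1
  x=-1.267: |R|=0.33498 <1
  x=-3.068: |R|=1.46173 >1
  x=-3.066: |R|=1.45913 >1
  x=-3.031: |R|=1.41411 >1
Stable set (-2.6667, 0).

(-2.6667, 0).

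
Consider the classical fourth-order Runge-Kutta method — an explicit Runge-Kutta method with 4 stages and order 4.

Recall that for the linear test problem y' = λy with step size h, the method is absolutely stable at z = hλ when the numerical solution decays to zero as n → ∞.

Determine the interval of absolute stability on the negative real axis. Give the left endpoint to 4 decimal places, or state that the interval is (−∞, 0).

Test eqn y'=λy, z=hλ:
  order 4, 4-stage ⇒ R(z)=1+z+z^2/2+z^3/6+z^4/24
  (e.g. R(-1.72)=0.27580, |R|=0.27580)

Need |R(x)|<1, x<0.
x=-1.72: |R|=0.2758
|R(-2.37)|=0.5343 |R(-0.8)|=0.4517 |R(-0.72)|=0.4882
Bisect:
  x_lo=-3.5053 |R|=2.7505  x_hi=-0.2393 |R|=0.7872
  mid=-1.87230 |R|=0.29858 →hi
  mid=-2.68880 |R|=0.86401 →hi
  mid=-3.09705 |R|=1.58119 →lo
  mid=-2.89293 |R|=1.17478 →lo
  mid=-2.79087 |R|=1.00843 →lo
  mid=-2.73983 |R|=0.93360 →hi
  mid=-2.76535 |R|=0.97035 →hi
  mid=-2.77811 |R|=0.98922 →hi
  mid=-2.78449 |R|=0.99878 →hi
  ...
  [-2.78548,-2.78528] ⇒ x*=-2.7853
So |R|<1 on (-2.7853, 0).

z∈(-2.7853,0).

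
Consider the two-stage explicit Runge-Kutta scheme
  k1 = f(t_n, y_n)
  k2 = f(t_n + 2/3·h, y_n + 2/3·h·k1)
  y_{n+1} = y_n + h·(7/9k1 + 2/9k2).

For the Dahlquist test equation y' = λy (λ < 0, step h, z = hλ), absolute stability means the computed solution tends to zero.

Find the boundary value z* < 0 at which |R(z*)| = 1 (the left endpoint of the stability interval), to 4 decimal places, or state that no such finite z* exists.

Set f=λy, z=hλ:
  k1=λy_n ⇒ h·k1=z·y_n;  k2=λ(1+2/3z)y_n ⇒ h·k2=z(1+2/3z)y_n
  y_{n+1}/y_n = 1 + 7/9z + 2/9z(1+2/3z) = 1 + z + 4/27z²
  R(z) = 1 + z + 4/27z².

Solve |R(x)|<1 on ℝ⁻.
x=-1.28: |R|=0.0373
R=1: x+4/27x²=0 ⇒ x=−27/4=-6.7500; min R=1−1/(4·4/27)=-0.6875>−1
Confirm numerically:
  x=-6.449: |R|=0.71242 <1
  x=-5.763: |R|=0.15732 <1
  x=-4.630: |R|=0.45416 <1
  x=-7.291: |R|=1.58436 >1
  x=-7.105: |R|=1.37367 >1
  x=-6.851: |R|=1.10251 >1
Interval (-6.7500, 0).

left endpoint -6.7500.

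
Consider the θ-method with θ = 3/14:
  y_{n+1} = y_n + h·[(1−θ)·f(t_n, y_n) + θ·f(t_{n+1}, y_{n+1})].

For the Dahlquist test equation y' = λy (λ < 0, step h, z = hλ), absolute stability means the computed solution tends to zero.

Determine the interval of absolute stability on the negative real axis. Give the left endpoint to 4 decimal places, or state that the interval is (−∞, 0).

(-3.5000, 0).

Test eqn y'=λy, z=hλ:
  y_{n+1} = y_n + z·[11/14·y_n + 3/14·y_{n+1}] ⇒ (1 − 3/14z)y_{n+1} = (1 + 11/14z)y_n
  R(z) = (1 + 11/14z)/(1 − 3/14z).

Find x<0 with |R(x)|<1.
x=-1.09: |R|=0.1164
R=−1: 1+11/14x = −1+3/14x ⇒ -4/7x=2 ⇒ x=2/(-4/7)=-3.5000
Confirm numerically:
  x=-3.148: |R|=0.87988 <1
  x=-2.946: |R|=0.80594 <1
  x=-1.926: |R|=0.36333 <1
  x=-1.850: |R|=0.32481 <1
  x=-3.872: |R|=1.11618 >1
  x=-3.843: |R|=1.10749 >1
  x=-3.707: |R|=1.06592 >1
Interval (-3.5000, 0).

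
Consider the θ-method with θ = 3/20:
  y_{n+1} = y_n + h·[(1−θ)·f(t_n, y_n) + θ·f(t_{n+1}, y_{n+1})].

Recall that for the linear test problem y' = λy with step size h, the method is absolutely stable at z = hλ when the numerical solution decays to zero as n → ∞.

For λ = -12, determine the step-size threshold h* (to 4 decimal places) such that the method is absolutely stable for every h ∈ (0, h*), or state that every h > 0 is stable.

Test eqn y'=λy, z=hλ:
  y_{n+1} = y_n + z·[17/20·y_n + 3/20·y_{n+1}] ⇒ (1 − 3/20z)y_{n+1} = (1 + 17/20z)y_n
  Hence R(z) = (1 + 17/20z)/(1 − 3/20z).

Find x<0 with |R(x)|<1.
x=-1.21: |R|=0.0241
R=−1: 1+17/20x = −1+3/20x ⇒ -7/10x=2 ⇒ x=2/(-7/10)=-2.8571
Confirm numerically:
  x=-2.386: |R|=0.75712 <1
  x=-2.300: |R|=0.71004 <1
  x=-2.242: |R|=0.67777 <1
  x=-3.120: |R|=1.12534 >1
  x=-3.090: |R|=1.11138 >1
So |R|<1 on (-2.8571, 0).

(-2.8571,0); λ=-12 ⇒ h* = (20/7)/12 = 0.2381.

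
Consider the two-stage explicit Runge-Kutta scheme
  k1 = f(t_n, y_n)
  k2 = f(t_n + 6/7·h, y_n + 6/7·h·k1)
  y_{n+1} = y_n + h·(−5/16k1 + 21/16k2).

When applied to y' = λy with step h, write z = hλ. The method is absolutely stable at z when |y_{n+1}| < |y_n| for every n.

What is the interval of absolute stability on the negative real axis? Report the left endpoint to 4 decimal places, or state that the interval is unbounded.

On y'=λy, z=hλ:
  k1=λy_n ⇒ h·k1=z·y_n;  k2=λ(1+6/7z)y_n ⇒ h·k2=z(1+6/7z)y_n
  y_{n+1}/y_n = 1 − 5/16z + 21/16z(1+6/7z) = 1 + z + 9/8z²
  R(z) = 1 + z + 9/8z².

Solve |R(x)|<1 on ℝ⁻.
x=-0.64: |R|=0.8208
R=1: x+9/8x²=0 ⇒ x=−8/9=-0.8889; min R=1−1/(4·9/8)=0.7778>−1
Confirm numerically:
  x=-0.769: |R|=0.89628 <1
  x=-0.593: |R|=0.80261 <1
  x=-0.473: |R|=0.77870 <1
  x=-0.370: |R|=0.78401 <1
  x=-1.291: |R|=1.58402 >1
  x=-1.047: |R|=1.18624 >1
  x=-1.036: |R|=1.17146 >1
Stable set (-0.8889, 0).

z∈(-0.8889,0).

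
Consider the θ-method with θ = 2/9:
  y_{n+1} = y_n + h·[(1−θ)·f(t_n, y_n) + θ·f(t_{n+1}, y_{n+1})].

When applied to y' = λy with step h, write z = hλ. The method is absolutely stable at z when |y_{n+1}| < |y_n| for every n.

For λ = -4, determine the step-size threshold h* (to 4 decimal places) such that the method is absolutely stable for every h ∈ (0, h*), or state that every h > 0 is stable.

Set f=λy, z=hλ:
  y_{n+1} = y_n + z·[7/9·y_n + 2/9·y_{n+1}] ⇒ (1 − 2/9z)y_{n+1} = (1 + 7/9z)y_n
  Hence R(z) = (1 + 7/9z)/(1 − 2/9z).

Solve |R(x)|<1 on ℝ⁻.
x=-0.39: |R|=0.6411
R=−1: 1+7/9x = −1+2/9x ⇒ -5/9x=2 ⇒ x=2/(-5/9)=-3.6000
Confirm numerically:
  x=-2.759: |R|=0.71036 <1
  x=-2.394: |R|=0.56266 <1
  x=-2.298: |R|=0.52118 <1
  x=-3.873: |R|=1.08151 >1
  x=-3.831: |R|=1.06932 >1
  x=-3.705: |R|=1.03199 >1
Stable set (-3.6000, 0).

(-3.6000,0); λ=-4 ⇒ h* = (18/5)/4 = 0.9000.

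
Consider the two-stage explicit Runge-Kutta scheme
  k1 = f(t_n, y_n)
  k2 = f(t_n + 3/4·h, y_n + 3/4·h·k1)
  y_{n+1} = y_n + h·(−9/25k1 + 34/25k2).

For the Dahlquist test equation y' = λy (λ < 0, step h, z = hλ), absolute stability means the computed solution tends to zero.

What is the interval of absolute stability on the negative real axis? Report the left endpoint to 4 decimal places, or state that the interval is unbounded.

With y'=λy (z=hλ):
  k1=λy_n ⇒ h·k1=z·y_n;  k2=λ(1+3/4z)y_n ⇒ h·k2=z(1+3/4z)y_n
  y_{n+1}/y_n = 1 − 9/25z + 34/25z(1+3/4z) = 1 + z + 51/50z²
  ⇒ R(z) = 1 + z + 51/50z².

Find x<0 with |R(x)|<1.
x=-0.78: |R|=0.8406
R=1: x+51/50x²=0 ⇒ x=−50/51=-0.9804; min R=1−1/(4·51/50)=0.7549>−1
Confirm numerically:
  x=-0.950: |R|=0.97055 <1
  x=-0.909: |R|=0.93381 <1
  x=-0.809: |R|=0.85857 <1
  x=-0.747: |R|=0.82217 <1
  x=-1.461: |R|=1.71621 >1
  x=-1.441: |R|=1.67701 >1
  x=-1.316: |R|=1.45049 >1
Interval (-0.9804, 0).

z∈(-0.9804,0).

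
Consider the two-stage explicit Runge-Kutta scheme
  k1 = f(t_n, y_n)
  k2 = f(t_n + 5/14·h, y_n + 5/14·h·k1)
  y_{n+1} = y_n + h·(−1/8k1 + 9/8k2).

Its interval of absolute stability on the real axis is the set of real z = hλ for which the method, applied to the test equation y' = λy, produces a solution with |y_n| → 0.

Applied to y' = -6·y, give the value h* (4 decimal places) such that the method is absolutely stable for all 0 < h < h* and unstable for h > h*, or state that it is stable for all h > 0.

(-2.4889,0); λ=-6 ⇒ h* = (112/45)/6 = 0.4148.

With y'=λy (z=hλ):
  k1=λy_n ⇒ h·k1=z·y_n;  k2=λ(1+5/14z)y_n ⇒ h·k2=z(1+5/14z)y_n
  y_{n+1}/y_n = 1 − 1/8z + 9/8z(1+5/14z) = 1 + z + 45/112z²
  ⇒ R(z) = 1 + z + 45/112z².

Find x<0 with |R(x)|<1.
x=-0.57: |R|=0.5605
R=1: x+45/112x²=0 ⇒ x=−112/45=-2.4889; min R=1−1/(4·45/112)=0.3778>−1
Confirm numerically:
  x=-2.353: |R|=0.87153 <1
  x=-1.590: |R|=0.42575 <1
  x=-1.503: |R|=0.40464 <1
  x=-1.304: |R|=0.37920 <1
  x=-2.898: |R|=1.47636 >1
  x=-2.849: |R|=1.41221 >1
So |R|<1 on (-2.4889, 0).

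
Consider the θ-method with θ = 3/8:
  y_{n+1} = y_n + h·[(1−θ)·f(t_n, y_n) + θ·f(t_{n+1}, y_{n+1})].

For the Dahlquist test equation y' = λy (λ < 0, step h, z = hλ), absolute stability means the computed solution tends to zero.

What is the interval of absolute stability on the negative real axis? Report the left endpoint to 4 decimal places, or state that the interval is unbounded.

(-8.0000, 0).

With y'=λy (z=hλ):
  y_{n+1} = y_n + z·[5/8·y_n + 3/8·y_{n+1}] ⇒ (1 − 3/8z)y_{n+1} = (1 + 5/8z)y_n
  so R(z) = (1 + 5/8z)/(1 − 3/8z).

Find x<0 with |R(x)|<1.
x=-1.31: |R|=0.1215
R=−1: 1+5/8x = −1+3/8x ⇒ -1/4x=2 ⇒ x=2/(-1/4)=-8.0000
Confirm numerically:
  x=-6.280: |R|=0.87183 <1
  x=-4.539: |R|=0.67979 <1
  x=-4.259: |R|=0.63989 <1
  x=-8.544: |R|=1.03235 >1
  x=-8.475: |R|=1.02842 >1
  x=-8.282: |R|=1.01717 >1
Stable set (-8.0000, 0).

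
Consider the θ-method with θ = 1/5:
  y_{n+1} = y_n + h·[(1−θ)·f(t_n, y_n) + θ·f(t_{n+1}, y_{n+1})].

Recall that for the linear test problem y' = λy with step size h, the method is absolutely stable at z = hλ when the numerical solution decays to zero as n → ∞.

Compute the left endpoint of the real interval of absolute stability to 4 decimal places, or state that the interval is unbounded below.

On y'=λy, z=hλ:
  y_{n+1} = y_n + z·[4/5·y_n + 1/5·y_{n+1}] ⇒ (1 − 1/5z)y_{n+1} = (1 + 4/5z)y_n
  so R(z) = (1 + 4/5z)/(1 − 1/5z).

Need |R(x)|<1, x<0.
x=-1.42: |R|=0.1059
R=−1: 1+4/5x = −1+1/5x ⇒ -3/5x=2 ⇒ x=2/(-3/5)=-3.3333
Confirm numerically:
  x=-2.557: |R|=0.69181 <1
  x=-1.618: |R|=0.22242 <1
  x=-1.460: |R|=0.13003 <1
  x=-3.848: |R|=1.17450 >1
  x=-3.673: |R|=1.11749 >1
Stable set (-3.3333, 0).

z* = -3.3333.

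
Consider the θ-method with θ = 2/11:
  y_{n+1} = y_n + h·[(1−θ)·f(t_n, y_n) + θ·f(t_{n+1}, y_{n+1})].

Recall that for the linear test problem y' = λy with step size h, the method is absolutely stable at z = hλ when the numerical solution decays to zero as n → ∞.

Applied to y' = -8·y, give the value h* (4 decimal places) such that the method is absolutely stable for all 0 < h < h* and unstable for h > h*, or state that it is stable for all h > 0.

(-3.1429,0); λ=-8 ⇒ h* = (22/7)/8 = 0.3929.

Test eqn y'=λy, z=hλ:
  y_{n+1} = y_n + z·[9/11·y_n + 2/11·y_{n+1}] ⇒ (1 − 2/11z)y_{n+1} = (1 + 9/11z)y_n
  ⇒ R(z) = (1 + 9/11z)/(1 − 2/11z).

Boundary: |R(x)|=1, x<0.
x=-0.65: |R|=0.4187
R=−1: 1+9/11x = −1+2/11x ⇒ -7/11x=2 ⇒ x=2/(-7/11)=-3.1429
Confirm numerically:
  x=-2.657: |R|=0.79153 <1
  x=-2.371: |R|=0.65678 <1
  x=-1.297: |R|=0.04951 <1
  x=-3.425: |R|=1.11064 >1
  x=-3.205: |R|=1.02499 >1
Interval (-3.1429, 0).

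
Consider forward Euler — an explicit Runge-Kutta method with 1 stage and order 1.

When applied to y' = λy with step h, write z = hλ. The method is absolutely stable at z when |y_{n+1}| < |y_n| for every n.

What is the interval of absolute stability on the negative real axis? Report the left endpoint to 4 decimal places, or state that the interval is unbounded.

Set f=λy, z=hλ:
  order 1, 1-stage ⇒ R(z)=1+z
  (e.g. R(-0.56)=0.44000, |R|=0.44000)

Find x<0 with |R(x)|<1.
x=-0.56: |R|=0.4400
|R(-2.04)|=1.0400 |R(-1.89)|=0.8900 |R(-1.26)|=0.2600
Bisect:
  x_lo=-2.3125 |R|=1.3125  x_hi=-0.2656 |R|=0.7344
  mid=-1.28903 |R|=0.28903 →hi
  mid=-1.80075 |R|=0.80075 →hi
  mid=-2.05660 |R|=1.05660 →lo
  mid=-1.92868 |R|=0.92868 →hi
  mid=-1.99264 |R|=0.99264 →hi
  mid=-2.02462 |R|=1.02462 →lo
  mid=-2.00863 |R|=1.00863 →lo
  mid=-2.00064 |R|=1.00064 →lo
  mid=-1.99664 |R|=0.99664 →hi
  mid=-1.99864 |R|=0.99864 →hi
  ...
  [-2.00001,-1.99989] ⇒ x*=-2.0000
So |R|<1 on (-2.0000, 0).

(-2.0000, 0).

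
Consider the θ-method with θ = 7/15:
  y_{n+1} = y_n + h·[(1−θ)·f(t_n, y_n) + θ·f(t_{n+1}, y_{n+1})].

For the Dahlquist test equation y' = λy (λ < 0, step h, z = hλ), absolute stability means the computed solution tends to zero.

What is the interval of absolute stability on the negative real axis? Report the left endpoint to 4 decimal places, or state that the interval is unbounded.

(-30.0000, 0).

Test eqn y'=λy, z=hλ:
  y_{n+1} = y_n + z·[8/15·y_n + 7/15·y_{n+1}] ⇒ (1 − 7/15z)y_{n+1} = (1 + 8/15z)y_n
  so R(z) = (1 + 8/15z)/(1 − 7/15z).

Need |R(x)|<1, x<0.
x=-1.21: |R|=0.2267
R=−1: 1+8/15x = −1+7/15x ⇒ -1/15x=2 ⇒ x=2/(-1/15)=-30.0000
Confirm numerically:
  x=-25.799: |R|=0.97852 <1
  x=-21.278: |R|=0.94680 <1
  x=-15.506: |R|=0.88268 <1
  x=-12.423: |R|=0.82761 <1
  x=-30.431: |R|=1.00189 >1
  x=-30.382: |R|=1.00168 >1
Interval (-30.0000, 0).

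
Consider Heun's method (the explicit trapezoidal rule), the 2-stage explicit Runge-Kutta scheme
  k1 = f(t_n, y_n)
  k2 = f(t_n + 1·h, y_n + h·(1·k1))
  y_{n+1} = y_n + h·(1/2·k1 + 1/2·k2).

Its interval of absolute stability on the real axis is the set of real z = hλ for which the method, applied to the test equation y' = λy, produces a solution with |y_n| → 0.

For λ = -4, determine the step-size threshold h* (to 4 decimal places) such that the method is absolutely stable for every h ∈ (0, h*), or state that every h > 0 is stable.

(-2.0000,0); λ=-4 ⇒ h* = 0.5000.

Test eqn y'=λy, z=hλ:
  order 2, 2-stage ⇒ R(z)=1+z+z^2/2
  (e.g. R(-1.63)=0.69845, |R|=0.69845)

Boundary: |R(x)|=1, x<0.
x=-1.63: |R|=0.6985
|R(-2.17)|=1.1845 |R(-2.04)|=1.0408 |R(-0.52)|=0.6152
Bisect:
  x_lo=-2.3752 |R|=1.4456  x_hi=-0.2914 |R|=0.7511
  mid=-1.33330 |R|=0.55554 →hi
  mid=-1.85425 |R|=0.86487 →hi
  mid=-2.11473 |R|=1.12131 →lo
  mid=-1.98449 |R|=0.98461 →hi
  mid=-2.04961 |R|=1.05084 →lo
  mid=-2.01705 |R|=1.01720 →lo
  mid=-2.00077 |R|=1.00077 →lo
  mid=-1.99263 |R|=0.99266 →hi
  ...
  [-2.00001,-1.99988] ⇒ x*=-2.0000
So |R|<1 on (-2.0000, 0).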